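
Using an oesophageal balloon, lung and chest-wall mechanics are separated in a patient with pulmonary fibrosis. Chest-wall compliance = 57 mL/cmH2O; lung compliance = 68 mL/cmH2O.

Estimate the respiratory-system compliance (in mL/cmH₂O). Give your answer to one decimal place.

Lung and chest wall are elastances in series: 1/Crs = 1/CL + 1/Ccw.
1/Crs = 1/68 + 1/57 = 0.03225.
Crs = 31.008 mL/cmH2O.

31.0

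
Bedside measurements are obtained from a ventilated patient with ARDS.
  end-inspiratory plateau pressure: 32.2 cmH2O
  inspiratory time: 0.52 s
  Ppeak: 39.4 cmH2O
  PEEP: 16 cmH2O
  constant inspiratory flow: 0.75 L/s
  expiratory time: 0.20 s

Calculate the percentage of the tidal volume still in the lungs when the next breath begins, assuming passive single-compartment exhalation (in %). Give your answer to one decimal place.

Vt = flow × Ti = 0.75 L/s × 0.52 s × 1000 mL/L = 390.0 mL.
R = (PIP − Pplat)/V̇ = (39.4 − 32.2) / 0.75 = 7.2/0.75 = 9.6 cmH2O·s/L.
C = Vt/(Pplat − PEEP) = 390.0 / (32.2 − 16) = 390.0/16.2 = 24.074 mL/cmH2O.
τ = R × C = 9.6 × 0.02407 L/cmH2O = 0.2311 s.
Fraction remaining at end-expiration = e^(−Te/τ) = e^(−0.20/0.2311) = 0.4209 → 42.09%.

42.1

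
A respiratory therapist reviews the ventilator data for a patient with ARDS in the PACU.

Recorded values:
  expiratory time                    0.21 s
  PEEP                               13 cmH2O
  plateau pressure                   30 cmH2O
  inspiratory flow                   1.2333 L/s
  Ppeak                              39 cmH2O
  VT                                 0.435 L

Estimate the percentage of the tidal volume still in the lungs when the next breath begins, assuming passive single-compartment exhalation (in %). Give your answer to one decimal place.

32.5

R = (PIP − Pplat)/V̇ = (39 − 30) / 1.2333 = 9.0/1.2333 = 7.297 cmH2O·s/L.
C = Vt/(Pplat − PEEP) = 435.0 / (30 − 13) = 435.0/17.0 = 25.588 mL/cmH2O.
τ = R × C = 7.297 × 0.02559 L/cmH2O = 0.1867 s.
Fraction remaining at end-expiration = e^(−Te/τ) = e^(−0.21/0.1867) = 0.3247 → 32.47%.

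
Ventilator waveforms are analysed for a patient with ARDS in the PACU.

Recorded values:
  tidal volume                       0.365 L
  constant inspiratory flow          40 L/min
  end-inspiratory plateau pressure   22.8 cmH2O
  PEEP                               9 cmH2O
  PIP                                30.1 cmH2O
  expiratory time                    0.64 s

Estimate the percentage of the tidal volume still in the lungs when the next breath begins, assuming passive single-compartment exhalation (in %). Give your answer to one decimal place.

11.0

Flow: 40 L/min ÷ 60 = 0.6667 L/s.
R = (PIP − Pplat)/V̇ = (30.1 − 22.8) / 0.6667 = 7.3/0.6667 = 10.949 cmH2O·s/L.
C = Vt/(Pplat − PEEP) = 365.0 / (22.8 − 9) = 365.0/13.8 = 26.449 mL/cmH2O.
τ = R × C = 10.949 × 0.02645 L/cmH2O = 0.2896 s.
Fraction remaining at end-expiration = e^(−Te/τ) = e^(−0.64/0.2896) = 0.1097 → 10.97%.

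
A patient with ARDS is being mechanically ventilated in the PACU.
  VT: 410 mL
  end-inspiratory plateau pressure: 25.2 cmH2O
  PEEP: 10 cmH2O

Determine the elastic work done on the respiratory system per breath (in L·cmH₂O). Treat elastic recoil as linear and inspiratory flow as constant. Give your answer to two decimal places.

Elastic work ≈ ½ × (Pplat − PEEP) × Vt = 0.5 × (25.2 − 10) × 0.410 L = 0.5 × 15.2 × 0.410 = 3.116 L·cmH2O.

3.12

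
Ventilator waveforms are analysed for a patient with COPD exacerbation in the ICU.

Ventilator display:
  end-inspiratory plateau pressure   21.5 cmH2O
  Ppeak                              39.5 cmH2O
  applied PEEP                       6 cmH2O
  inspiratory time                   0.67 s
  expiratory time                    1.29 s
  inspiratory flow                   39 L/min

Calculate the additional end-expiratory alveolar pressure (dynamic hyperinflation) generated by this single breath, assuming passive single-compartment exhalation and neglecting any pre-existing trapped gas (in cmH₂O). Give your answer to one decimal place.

3.0

Flow: 39 L/min ÷ 60 = 0.65 L/s.
Vt = flow × Ti = 0.65 L/s × 0.67 s × 1000 mL/L = 435.5 mL.
R = (PIP − Pplat)/V̇ = (39.5 − 21.5) / 0.65 = 18.0/0.65 = 27.692 cmH2O·s/L.
C = Vt/(Pplat − PEEP) = 435.5 / (21.5 − 6) = 435.5/15.5 = 28.097 mL/cmH2O.
τ = R × C = 27.692 × 0.0281 L/cmH2O = 0.7781 s.
Fraction remaining = e^(−Te/τ) = e^(−1.29/0.7781) = 0.1905; trapped volume = 435.5 × 0.1905 = 82.963 mL.
Additional alveolar pressure from trapping ≈ V_trapped / C = 82.963 / 28.097 = 2.953 cmH2O.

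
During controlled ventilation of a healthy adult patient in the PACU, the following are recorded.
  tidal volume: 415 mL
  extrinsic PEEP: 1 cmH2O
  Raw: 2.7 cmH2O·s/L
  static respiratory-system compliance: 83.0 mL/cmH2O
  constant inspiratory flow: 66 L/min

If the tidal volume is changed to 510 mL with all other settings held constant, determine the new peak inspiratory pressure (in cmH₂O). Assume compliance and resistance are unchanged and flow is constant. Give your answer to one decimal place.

10.1

Flow: 66 L/min ÷ 60 = 1.1 L/s.
PIP = Vt/C + R·V̇ + PEEP (constant-flow equation of motion).
Only the elastic term changes: ΔPIP = ΔVt / C = (510 − 415) / 83.0 = 1.145 cmH2O.
Original PIP = 415/83.0 + 2.7×1.1 + 1 = 8.97 cmH2O; new PIP = 8.97 + (1.145) = 10.115 cmH2O.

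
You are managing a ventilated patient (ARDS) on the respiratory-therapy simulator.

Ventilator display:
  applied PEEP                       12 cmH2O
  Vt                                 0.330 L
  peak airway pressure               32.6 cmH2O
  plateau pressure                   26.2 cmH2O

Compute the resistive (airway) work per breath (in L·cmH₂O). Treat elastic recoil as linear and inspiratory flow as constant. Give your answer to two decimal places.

2.11

With constant inspiratory flow the resistive pressure is constant at PIP − Pplat = 32.6 − 26.2 = 6.4 cmH2O, so resistive work = 6.4 × 0.330 = 2.112 L·cmH2O.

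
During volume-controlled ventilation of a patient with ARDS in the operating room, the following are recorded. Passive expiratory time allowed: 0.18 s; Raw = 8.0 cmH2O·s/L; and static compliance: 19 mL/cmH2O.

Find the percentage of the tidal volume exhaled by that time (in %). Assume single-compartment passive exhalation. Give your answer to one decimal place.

τ = R × C = 8.0 × 19 mL/cmH2O = 8.0 × 0.019 L/cmH2O = 0.152 s.
Passive exhalation: V(t)/V₀ = e^(−t/τ) = e^(−0.18/0.152) = 0.306.
Fraction exhaled = 1 − 0.306 = 0.694 → 69.4%.

69.4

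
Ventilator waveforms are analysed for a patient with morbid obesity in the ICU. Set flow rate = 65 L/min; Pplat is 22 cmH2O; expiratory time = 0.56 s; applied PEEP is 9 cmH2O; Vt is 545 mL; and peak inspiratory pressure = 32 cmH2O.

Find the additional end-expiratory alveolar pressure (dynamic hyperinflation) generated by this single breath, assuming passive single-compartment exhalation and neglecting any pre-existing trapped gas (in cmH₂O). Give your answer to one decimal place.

3.1

Flow: 65 L/min ÷ 60 = 1.0833 L/s.
R = (PIP − Pplat)/V̇ = (32 − 22) / 1.0833 = 10.0/1.0833 = 9.231 cmH2O·s/L.
C = Vt/(Pplat − PEEP) = 545.0 / (22 − 9) = 545.0/13.0 = 41.923 mL/cmH2O.
τ = R × C = 9.231 × 0.04192 L/cmH2O = 0.387 s.
Fraction remaining = e^(−Te/τ) = e^(−0.56/0.387) = 0.2353; trapped volume = 545.0 × 0.2353 = 128.24 mL.
Additional alveolar pressure from trapping ≈ V_trapped / C = 128.24 / 41.923 = 3.059 cmH2O.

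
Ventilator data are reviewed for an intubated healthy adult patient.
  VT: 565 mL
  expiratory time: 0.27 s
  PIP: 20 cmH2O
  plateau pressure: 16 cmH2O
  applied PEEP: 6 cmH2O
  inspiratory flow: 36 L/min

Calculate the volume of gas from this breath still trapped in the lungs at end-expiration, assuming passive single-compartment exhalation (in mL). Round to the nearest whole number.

Flow: 36 L/min ÷ 60 = 0.6 L/s.
R = (PIP − Pplat)/V̇ = (20 − 16) / 0.6 = 4.0/0.6 = 6.667 cmH2O·s/L.
C = Vt/(Pplat − PEEP) = 565.0 / (16 − 6) = 565.0/10.0 = 56.5 mL/cmH2O.
τ = R × C = 6.667 × 0.0565 L/cmH2O = 0.3767 s.
Fraction remaining = e^(−Te/τ) = e^(−0.27/0.3767) = 0.4883.
Trapped volume = 565.0 × 0.4883 = 275.89 mL.

276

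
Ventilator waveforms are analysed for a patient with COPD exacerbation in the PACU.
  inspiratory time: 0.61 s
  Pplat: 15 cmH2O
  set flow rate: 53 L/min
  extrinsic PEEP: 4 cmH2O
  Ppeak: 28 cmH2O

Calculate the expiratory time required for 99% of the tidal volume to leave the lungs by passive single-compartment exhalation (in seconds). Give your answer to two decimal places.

3.32

Flow: 53 L/min ÷ 60 = 0.8833 L/s.
Vt = flow × Ti = 0.8833 L/s × 0.61 s × 1000 mL/L = 538.81 mL.
R = (PIP − Pplat)/V̇ = (28 − 15) / 0.8833 = 13.0/0.8833 = 14.718 cmH2O·s/L.
C = Vt/(Pplat − PEEP) = 538.81 / (15 − 4) = 538.81/11.0 = 48.983 mL/cmH2O.
τ = R × C = 14.718 × 0.04898 L/cmH2O = 0.7209 s.
t = −τ·ln(1 − 0.99) = −0.7209·ln(0.01) = 3.32 s.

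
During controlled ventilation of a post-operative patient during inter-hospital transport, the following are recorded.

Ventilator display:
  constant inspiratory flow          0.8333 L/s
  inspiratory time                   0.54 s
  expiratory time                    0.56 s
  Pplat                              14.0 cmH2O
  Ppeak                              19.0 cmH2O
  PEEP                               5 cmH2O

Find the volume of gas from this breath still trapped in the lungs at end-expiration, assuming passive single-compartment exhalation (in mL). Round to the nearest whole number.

Vt = flow × Ti = 0.8333 L/s × 0.54 s × 1000 mL/L = 449.98 mL.
R = (PIP − Pplat)/V̇ = (19.0 − 14.0) / 0.8333 = 5.0/0.8333 = 6.0 cmH2O·s/L.
C = Vt/(Pplat − PEEP) = 449.98 / (14.0 − 5) = 449.98/9.0 = 49.998 mL/cmH2O.
τ = R × C = 6.0 × 0.05 L/cmH2O = 0.3 s.
Fraction remaining = e^(−Te/τ) = e^(−0.56/0.3) = 0.1546.
Trapped volume = 449.98 × 0.1546 = 69.567 mL.

70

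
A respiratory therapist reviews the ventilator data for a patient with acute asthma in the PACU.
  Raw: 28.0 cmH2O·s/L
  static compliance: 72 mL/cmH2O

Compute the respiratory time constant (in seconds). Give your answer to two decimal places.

τ = R × C = 28.0 × 72 mL/cmH2O = 28.0 × 0.072 L/cmH2O = 2.016 s.

2.02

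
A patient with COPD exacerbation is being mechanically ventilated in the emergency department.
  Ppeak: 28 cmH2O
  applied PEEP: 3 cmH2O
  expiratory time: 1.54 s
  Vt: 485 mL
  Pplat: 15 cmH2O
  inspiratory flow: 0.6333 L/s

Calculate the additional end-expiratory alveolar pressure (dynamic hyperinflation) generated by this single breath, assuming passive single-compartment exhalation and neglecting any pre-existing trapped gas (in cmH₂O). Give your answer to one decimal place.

1.9

R = (PIP − Pplat)/V̇ = (28 − 15) / 0.6333 = 13.0/0.6333 = 20.527 cmH2O·s/L.
C = Vt/(Pplat − PEEP) = 485.0 / (15 − 3) = 485.0/12.0 = 40.417 mL/cmH2O.
τ = R × C = 20.527 × 0.04042 L/cmH2O = 0.8297 s.
Fraction remaining = e^(−Te/τ) = e^(−1.54/0.8297) = 0.1563; trapped volume = 485.0 × 0.1563 = 75.806 mL.
Additional alveolar pressure from trapping ≈ V_trapped / C = 75.806 / 40.417 = 1.876 cmH2O.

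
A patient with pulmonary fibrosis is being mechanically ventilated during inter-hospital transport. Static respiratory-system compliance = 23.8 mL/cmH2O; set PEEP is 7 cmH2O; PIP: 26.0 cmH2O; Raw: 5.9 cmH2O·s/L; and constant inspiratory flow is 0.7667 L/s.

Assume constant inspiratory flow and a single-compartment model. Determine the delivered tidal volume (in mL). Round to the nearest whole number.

Equation of motion (constant flow): PIP = Vt/C + R·V̇ + PEEP.
Vt/C = PIP − R·V̇ − PEEP = 26.0 − 4.524 − 7 = 14.476 cmH2O.
Vt = C × 14.476 = 23.8 × 14.476 = 344.53 mL.

345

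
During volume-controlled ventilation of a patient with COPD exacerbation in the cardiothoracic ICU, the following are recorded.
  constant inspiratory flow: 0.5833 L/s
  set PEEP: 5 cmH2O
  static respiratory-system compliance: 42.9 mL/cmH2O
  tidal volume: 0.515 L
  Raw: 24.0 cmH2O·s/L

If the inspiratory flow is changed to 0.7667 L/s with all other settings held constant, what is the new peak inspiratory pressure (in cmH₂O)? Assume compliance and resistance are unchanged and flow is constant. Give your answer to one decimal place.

PIP = Vt/C + R·V̇ + PEEP (constant-flow equation of motion).
Only the resistive term changes: ΔPIP = R × ΔV̇ = 24.0 × (0.7667 − 0.5833) = 24.0 × 0.1834 = 4.402 cmH2O.
Original PIP = 515/42.9 + 24.0×0.5833 + 5 = 31.004 cmH2O; new PIP = 31.004 + (4.402) = 35.406 cmH2O.

35.4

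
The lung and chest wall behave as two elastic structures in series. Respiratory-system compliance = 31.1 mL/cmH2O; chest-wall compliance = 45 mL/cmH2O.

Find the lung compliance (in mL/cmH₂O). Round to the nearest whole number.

1/CL = 1/Crs − 1/Ccw.
1/CL = 1/31.1 − 1/45 = 0.009932.
CL = 100.68 mL/cmH2O.

101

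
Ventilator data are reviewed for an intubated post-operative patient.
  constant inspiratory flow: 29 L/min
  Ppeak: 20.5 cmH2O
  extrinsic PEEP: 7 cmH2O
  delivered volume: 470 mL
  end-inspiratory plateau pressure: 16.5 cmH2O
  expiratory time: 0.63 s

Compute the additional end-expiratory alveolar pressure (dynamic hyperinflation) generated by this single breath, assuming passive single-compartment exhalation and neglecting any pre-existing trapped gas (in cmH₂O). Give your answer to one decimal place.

2.0

Flow: 29 L/min ÷ 60 = 0.4833 L/s.
R = (PIP − Pplat)/V̇ = (20.5 − 16.5) / 0.4833 = 4.0/0.4833 = 8.276 cmH2O·s/L.
C = Vt/(Pplat − PEEP) = 470.0 / (16.5 − 7) = 470.0/9.5 = 49.474 mL/cmH2O.
τ = R × C = 8.276 × 0.04947 L/cmH2O = 0.4094 s.
Fraction remaining = e^(−Te/τ) = e^(−0.63/0.4094) = 0.2146; trapped volume = 470.0 × 0.2146 = 100.86 mL.
Additional alveolar pressure from trapping ≈ V_trapped / C = 100.86 / 49.474 = 2.039 cmH2O.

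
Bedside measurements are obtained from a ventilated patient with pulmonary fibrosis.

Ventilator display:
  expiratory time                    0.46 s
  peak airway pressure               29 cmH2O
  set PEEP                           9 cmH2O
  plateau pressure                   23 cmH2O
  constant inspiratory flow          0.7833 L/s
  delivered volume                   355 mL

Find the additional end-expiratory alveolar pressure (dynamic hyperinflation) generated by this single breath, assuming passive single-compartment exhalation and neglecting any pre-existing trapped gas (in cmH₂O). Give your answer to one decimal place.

R = (PIP − Pplat)/V̇ = (29 − 23) / 0.7833 = 6.0/0.7833 = 7.66 cmH2O·s/L.
C = Vt/(Pplat − PEEP) = 355.0 / (23 − 9) = 355.0/14.0 = 25.357 mL/cmH2O.
τ = R × C = 7.66 × 0.02536 L/cmH2O = 0.1943 s.
Fraction remaining = e^(−Te/τ) = e^(−0.46/0.1943) = 0.09372; trapped volume = 355.0 × 0.09372 = 33.271 mL.
Additional alveolar pressure from trapping ≈ V_trapped / C = 33.271 / 25.357 = 1.312 cmH2O.

1.3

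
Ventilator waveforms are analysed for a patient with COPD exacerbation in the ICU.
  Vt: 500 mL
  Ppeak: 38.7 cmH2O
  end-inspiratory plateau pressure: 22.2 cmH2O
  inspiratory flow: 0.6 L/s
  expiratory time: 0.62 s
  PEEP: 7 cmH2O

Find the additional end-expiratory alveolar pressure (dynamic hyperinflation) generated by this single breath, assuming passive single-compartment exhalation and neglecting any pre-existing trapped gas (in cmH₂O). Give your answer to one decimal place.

7.7

R = (PIP − Pplat)/V̇ = (38.7 − 22.2) / 0.6 = 16.5/0.6 = 27.5 cmH2O·s/L.
C = Vt/(Pplat − PEEP) = 500.0 / (22.2 − 7) = 500.0/15.2 = 32.895 mL/cmH2O.
τ = R × C = 27.5 × 0.0329 L/cmH2O = 0.9048 s.
Fraction remaining = e^(−Te/τ) = e^(−0.62/0.9048) = 0.504; trapped volume = 500.0 × 0.504 = 252.0 mL.
Additional alveolar pressure from trapping ≈ V_trapped / C = 252.0 / 32.895 = 7.661 cmH2O.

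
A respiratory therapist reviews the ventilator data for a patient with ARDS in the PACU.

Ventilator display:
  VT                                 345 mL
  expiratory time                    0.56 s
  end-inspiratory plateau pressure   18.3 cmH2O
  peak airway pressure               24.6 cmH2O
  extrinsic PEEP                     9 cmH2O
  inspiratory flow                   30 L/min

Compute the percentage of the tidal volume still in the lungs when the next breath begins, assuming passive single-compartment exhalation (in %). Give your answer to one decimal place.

30.2

Flow: 30 L/min ÷ 60 = 0.5 L/s.
R = (PIP − Pplat)/V̇ = (24.6 − 18.3) / 0.5 = 6.3/0.5 = 12.6 cmH2O·s/L.
C = Vt/(Pplat − PEEP) = 345.0 / (18.3 − 9) = 345.0/9.3 = 37.097 mL/cmH2O.
τ = R × C = 12.6 × 0.0371 L/cmH2O = 0.4675 s.
Fraction remaining at end-expiration = e^(−Te/τ) = e^(−0.56/0.4675) = 0.3018 → 30.18%.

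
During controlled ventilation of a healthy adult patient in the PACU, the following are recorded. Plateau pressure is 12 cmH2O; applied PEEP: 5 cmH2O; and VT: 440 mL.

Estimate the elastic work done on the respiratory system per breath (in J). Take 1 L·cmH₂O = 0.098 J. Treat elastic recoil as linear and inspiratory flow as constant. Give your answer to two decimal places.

Elastic work ≈ ½ × (Pplat − PEEP) × Vt = 0.5 × (12 − 5) × 0.440 L = 0.5 × 7.0 × 0.440 = 1.54 L·cmH2O.
× 0.098 J/(L·cmH2O) → 0.1509 J.

0.15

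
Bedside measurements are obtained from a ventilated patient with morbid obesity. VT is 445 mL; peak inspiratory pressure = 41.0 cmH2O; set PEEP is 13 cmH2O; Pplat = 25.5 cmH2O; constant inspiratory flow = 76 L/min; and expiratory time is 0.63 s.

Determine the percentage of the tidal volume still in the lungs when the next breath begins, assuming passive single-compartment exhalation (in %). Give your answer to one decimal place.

Flow: 76 L/min ÷ 60 = 1.2667 L/s.
R = (PIP − Pplat)/V̇ = (41.0 − 25.5) / 1.2667 = 15.5/1.2667 = 12.237 cmH2O·s/L.
C = Vt/(Pplat − PEEP) = 445.0 / (25.5 − 13) = 445.0/12.5 = 35.6 mL/cmH2O.
τ = R × C = 12.237 × 0.0356 L/cmH2O = 0.4356 s.
Fraction remaining at end-expiration = e^(−Te/τ) = e^(−0.63/0.4356) = 0.2354 → 23.54%.

23.5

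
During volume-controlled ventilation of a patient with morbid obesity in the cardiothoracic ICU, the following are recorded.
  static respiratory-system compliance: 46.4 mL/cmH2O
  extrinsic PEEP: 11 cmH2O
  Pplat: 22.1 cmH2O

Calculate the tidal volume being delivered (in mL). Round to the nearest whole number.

515

Vt = Cstat × (Pplat − PEEP) = 46.4 × (22.1 − 11) = 46.4 × 11.1 = 515.04 mL.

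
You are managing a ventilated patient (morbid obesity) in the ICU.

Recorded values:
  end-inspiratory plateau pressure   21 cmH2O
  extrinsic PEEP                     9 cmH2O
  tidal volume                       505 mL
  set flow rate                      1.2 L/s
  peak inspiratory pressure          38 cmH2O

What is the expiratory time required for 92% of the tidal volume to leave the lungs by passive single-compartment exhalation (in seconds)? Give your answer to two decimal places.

R = (PIP − Pplat)/V̇ = (38 − 21) / 1.2 = 17.0/1.2 = 14.167 cmH2O·s/L.
C = Vt/(Pplat − PEEP) = 505.0 / (21 − 9) = 505.0/12.0 = 42.083 mL/cmH2O.
τ = R × C = 14.167 × 0.04208 L/cmH2O = 0.5961 s.
t = −τ·ln(1 − 0.92) = −0.5961·ln(0.08) = 1.506 s.

1.51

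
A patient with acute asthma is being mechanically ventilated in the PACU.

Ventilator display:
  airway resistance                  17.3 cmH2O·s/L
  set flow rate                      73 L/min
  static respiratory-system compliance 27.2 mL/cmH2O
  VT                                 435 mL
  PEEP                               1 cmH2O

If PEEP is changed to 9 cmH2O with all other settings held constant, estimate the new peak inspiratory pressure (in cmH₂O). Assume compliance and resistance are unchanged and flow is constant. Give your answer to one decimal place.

46.0

Flow: 73 L/min ÷ 60 = 1.2167 L/s.
PIP = Vt/C + R·V̇ + PEEP (constant-flow equation of motion).
Only the baseline term changes: ΔPIP = ΔPEEP = 9 − 1 = 8.0 cmH2O.
Original PIP = 435/27.2 + 17.3×1.2167 + 1 = 38.042 cmH2O; new PIP = 38.042 + (8.0) = 46.042 cmH2O.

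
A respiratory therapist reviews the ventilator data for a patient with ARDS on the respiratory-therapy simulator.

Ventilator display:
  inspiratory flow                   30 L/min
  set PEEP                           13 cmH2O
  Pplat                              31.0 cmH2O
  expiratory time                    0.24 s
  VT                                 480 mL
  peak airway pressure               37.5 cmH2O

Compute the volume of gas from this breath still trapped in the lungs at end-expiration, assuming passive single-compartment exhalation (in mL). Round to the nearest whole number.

Flow: 30 L/min ÷ 60 = 0.5 L/s.
R = (PIP − Pplat)/V̇ = (37.5 − 31.0) / 0.5 = 6.5/0.5 = 13.0 cmH2O·s/L.
C = Vt/(Pplat − PEEP) = 480.0 / (31.0 − 13) = 480.0/18.0 = 26.667 mL/cmH2O.
τ = R × C = 13.0 × 0.02667 L/cmH2O = 0.3467 s.
Fraction remaining = e^(−Te/τ) = e^(−0.24/0.3467) = 0.5005.
Trapped volume = 480.0 × 0.5005 = 240.24 mL.

240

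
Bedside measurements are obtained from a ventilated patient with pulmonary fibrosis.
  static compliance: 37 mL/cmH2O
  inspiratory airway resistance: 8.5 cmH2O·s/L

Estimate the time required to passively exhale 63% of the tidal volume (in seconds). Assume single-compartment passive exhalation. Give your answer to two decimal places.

τ = R × C = 8.5 × 37 mL/cmH2O = 8.5 × 0.037 L/cmH2O = 0.3145 s.
Exhaled fraction f = 1 − e^(−t/τ) → t = −τ·ln(1 − f) = −0.3145·ln(0.37) = 0.3127 s.

0.31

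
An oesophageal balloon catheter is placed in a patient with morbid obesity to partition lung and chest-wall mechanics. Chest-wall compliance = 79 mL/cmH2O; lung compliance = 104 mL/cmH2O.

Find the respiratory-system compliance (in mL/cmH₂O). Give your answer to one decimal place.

44.9

Lung and chest wall are elastances in series: 1/Crs = 1/CL + 1/Ccw.
1/Crs = 1/104 + 1/79 = 0.02227.
Crs = 44.903 mL/cmH2O.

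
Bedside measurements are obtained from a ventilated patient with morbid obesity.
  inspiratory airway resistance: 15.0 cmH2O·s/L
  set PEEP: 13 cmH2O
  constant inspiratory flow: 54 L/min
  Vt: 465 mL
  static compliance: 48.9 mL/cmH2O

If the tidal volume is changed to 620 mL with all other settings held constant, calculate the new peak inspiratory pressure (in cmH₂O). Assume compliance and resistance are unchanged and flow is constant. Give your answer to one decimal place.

Flow: 54 L/min ÷ 60 = 0.9 L/s.
PIP = Vt/C + R·V̇ + PEEP (constant-flow equation of motion).
Only the elastic term changes: ΔPIP = ΔVt / C = (620 − 465) / 48.9 = 3.17 cmH2O.
Original PIP = 465/48.9 + 15.0×0.9 + 13 = 36.009 cmH2O; new PIP = 36.009 + (3.17) = 39.179 cmH2O.

39.2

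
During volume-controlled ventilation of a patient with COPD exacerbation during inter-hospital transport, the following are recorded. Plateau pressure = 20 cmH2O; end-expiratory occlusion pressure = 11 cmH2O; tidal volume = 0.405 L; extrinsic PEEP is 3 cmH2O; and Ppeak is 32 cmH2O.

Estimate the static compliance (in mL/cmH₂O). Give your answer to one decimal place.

End-expiratory occlusion gives total PEEP = 11 cmH2O (intrinsic PEEP = 11 − 3 = 8). Use total PEEP for the elastic gradient.
Cstat = Vt / (Pplat − PEEPtotal) = 405 / (20 − 11) = 405 / 9.0 = 45.0 mL/cmH2O.

45.0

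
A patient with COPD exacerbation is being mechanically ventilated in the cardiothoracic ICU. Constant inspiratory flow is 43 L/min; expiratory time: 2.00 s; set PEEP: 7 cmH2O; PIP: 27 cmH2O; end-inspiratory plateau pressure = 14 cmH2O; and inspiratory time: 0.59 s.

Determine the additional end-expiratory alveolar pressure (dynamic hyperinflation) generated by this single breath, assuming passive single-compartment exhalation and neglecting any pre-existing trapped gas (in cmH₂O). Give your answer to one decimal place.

Flow: 43 L/min ÷ 60 = 0.7167 L/s.
Vt = flow × Ti = 0.7167 L/s × 0.59 s × 1000 mL/L = 422.85 mL.
R = (PIP − Pplat)/V̇ = (27 − 14) / 0.7167 = 13.0/0.7167 = 18.139 cmH2O·s/L.
C = Vt/(Pplat − PEEP) = 422.85 / (14 − 7) = 422.85/7.0 = 60.407 mL/cmH2O.
τ = R × C = 18.139 × 0.06041 L/cmH2O = 1.096 s.
Fraction remaining = e^(−Te/τ) = e^(−2.00/1.096) = 0.1612; trapped volume = 422.85 × 0.1612 = 68.163 mL.
Additional alveolar pressure from trapping ≈ V_trapped / C = 68.163 / 60.407 = 1.128 cmH2O.

1.1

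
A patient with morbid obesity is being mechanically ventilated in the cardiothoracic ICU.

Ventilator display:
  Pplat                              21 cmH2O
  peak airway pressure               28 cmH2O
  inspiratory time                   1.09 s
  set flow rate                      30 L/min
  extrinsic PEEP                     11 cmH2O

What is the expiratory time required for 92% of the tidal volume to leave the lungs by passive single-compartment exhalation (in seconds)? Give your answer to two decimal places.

Flow: 30 L/min ÷ 60 = 0.5 L/s.
Vt = flow × Ti = 0.5 L/s × 1.09 s × 1000 mL/L = 545.0 mL.
R = (PIP − Pplat)/V̇ = (28 − 21) / 0.5 = 7.0/0.5 = 14.0 cmH2O·s/L.
C = Vt/(Pplat − PEEP) = 545.0 / (21 − 11) = 545.0/10.0 = 54.5 mL/cmH2O.
τ = R × C = 14.0 × 0.0545 L/cmH2O = 0.763 s.
t = −τ·ln(1 − 0.92) = −0.763·ln(0.08) = 1.927 s.

1.93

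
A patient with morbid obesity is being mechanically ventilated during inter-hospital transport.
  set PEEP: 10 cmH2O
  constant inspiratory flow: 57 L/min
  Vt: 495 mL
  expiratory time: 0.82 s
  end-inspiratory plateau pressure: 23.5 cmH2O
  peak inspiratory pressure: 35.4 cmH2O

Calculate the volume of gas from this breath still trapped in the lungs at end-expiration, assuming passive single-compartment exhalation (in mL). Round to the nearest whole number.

83

Flow: 57 L/min ÷ 60 = 0.95 L/s.
R = (PIP − Pplat)/V̇ = (35.4 − 23.5) / 0.95 = 11.9/0.95 = 12.526 cmH2O·s/L.
C = Vt/(Pplat − PEEP) = 495.0 / (23.5 − 10) = 495.0/13.5 = 36.667 mL/cmH2O.
τ = R × C = 12.526 × 0.03667 L/cmH2O = 0.4593 s.
Fraction remaining = e^(−Te/τ) = e^(−0.82/0.4593) = 0.1677.
Trapped volume = 495.0 × 0.1677 = 83.012 mL.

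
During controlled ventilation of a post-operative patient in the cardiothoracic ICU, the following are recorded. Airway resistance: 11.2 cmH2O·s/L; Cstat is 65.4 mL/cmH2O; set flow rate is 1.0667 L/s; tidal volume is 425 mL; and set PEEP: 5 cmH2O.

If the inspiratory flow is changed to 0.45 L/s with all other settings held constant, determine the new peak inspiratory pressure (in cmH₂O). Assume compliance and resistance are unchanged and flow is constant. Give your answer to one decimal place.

16.5

PIP = Vt/C + R·V̇ + PEEP (constant-flow equation of motion).
Only the resistive term changes: ΔPIP = R × ΔV̇ = 11.2 × (0.45 − 1.0667) = 11.2 × -0.6167 = -6.907 cmH2O.
Original PIP = 425/65.4 + 11.2×1.0667 + 5 = 23.446 cmH2O; new PIP = 23.446 + (-6.907) = 16.539 cmH2O.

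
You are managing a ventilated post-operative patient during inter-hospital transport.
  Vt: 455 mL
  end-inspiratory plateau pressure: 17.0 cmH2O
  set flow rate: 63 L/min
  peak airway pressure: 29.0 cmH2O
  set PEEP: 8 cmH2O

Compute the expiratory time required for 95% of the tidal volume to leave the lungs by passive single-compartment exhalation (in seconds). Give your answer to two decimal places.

1.73

Flow: 63 L/min ÷ 60 = 1.05 L/s.
R = (PIP − Pplat)/V̇ = (29.0 − 17.0) / 1.05 = 12.0/1.05 = 11.429 cmH2O·s/L.
C = Vt/(Pplat − PEEP) = 455.0 / (17.0 − 8) = 455.0/9.0 = 50.556 mL/cmH2O.
τ = R × C = 11.429 × 0.05056 L/cmH2O = 0.5779 s.
t = −τ·ln(1 − 0.95) = −0.5779·ln(0.05) = 1.731 s.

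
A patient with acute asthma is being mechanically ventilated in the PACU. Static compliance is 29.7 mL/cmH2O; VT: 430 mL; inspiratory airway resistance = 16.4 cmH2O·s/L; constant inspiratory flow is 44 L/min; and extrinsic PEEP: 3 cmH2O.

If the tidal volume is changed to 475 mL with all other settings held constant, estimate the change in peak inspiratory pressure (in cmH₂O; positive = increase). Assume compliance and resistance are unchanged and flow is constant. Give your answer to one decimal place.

PIP = Vt/C + R·V̇ + PEEP (constant-flow equation of motion).
Only the elastic term changes: ΔPIP = ΔVt / C = (475 − 430) / 29.7 = 1.515 cmH2O.

1.5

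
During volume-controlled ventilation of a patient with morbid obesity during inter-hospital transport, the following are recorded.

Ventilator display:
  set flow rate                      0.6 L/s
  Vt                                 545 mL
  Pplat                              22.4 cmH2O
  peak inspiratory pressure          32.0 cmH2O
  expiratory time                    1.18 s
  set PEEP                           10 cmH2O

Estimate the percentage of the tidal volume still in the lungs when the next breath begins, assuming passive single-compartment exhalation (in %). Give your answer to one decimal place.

R = (PIP − Pplat)/V̇ = (32.0 − 22.4) / 0.6 = 9.6/0.6 = 16.0 cmH2O·s/L.
C = Vt/(Pplat − PEEP) = 545.0 / (22.4 − 10) = 545.0/12.4 = 43.952 mL/cmH2O.
τ = R × C = 16.0 × 0.04395 L/cmH2O = 0.7032 s.
Fraction remaining at end-expiration = e^(−Te/τ) = e^(−1.18/0.7032) = 0.1867 → 18.67%.

18.7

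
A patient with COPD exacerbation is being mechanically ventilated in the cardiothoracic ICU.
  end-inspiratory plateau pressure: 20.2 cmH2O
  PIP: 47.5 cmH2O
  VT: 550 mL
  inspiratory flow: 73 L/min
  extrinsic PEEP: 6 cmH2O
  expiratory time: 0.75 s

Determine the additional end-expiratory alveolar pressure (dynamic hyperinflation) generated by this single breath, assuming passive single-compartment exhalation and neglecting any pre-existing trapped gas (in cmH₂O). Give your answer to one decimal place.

6.0

Flow: 73 L/min ÷ 60 = 1.2167 L/s.
R = (PIP − Pplat)/V̇ = (47.5 − 20.2) / 1.2167 = 27.3/1.2167 = 22.438 cmH2O·s/L.
C = Vt/(Pplat − PEEP) = 550.0 / (20.2 − 6) = 550.0/14.2 = 38.732 mL/cmH2O.
τ = R × C = 22.438 × 0.03873 L/cmH2O = 0.869 s.
Fraction remaining = e^(−Te/τ) = e^(−0.75/0.869) = 0.4219; trapped volume = 550.0 × 0.4219 = 232.05 mL.
Additional alveolar pressure from trapping ≈ V_trapped / C = 232.05 / 38.732 = 5.991 cmH2O.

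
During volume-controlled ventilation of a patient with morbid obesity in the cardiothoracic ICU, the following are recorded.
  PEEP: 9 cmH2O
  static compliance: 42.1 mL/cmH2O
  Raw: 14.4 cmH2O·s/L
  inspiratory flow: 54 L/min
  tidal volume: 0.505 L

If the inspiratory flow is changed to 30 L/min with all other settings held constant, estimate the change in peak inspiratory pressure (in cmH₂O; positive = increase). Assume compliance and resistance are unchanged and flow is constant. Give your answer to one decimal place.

-5.8

Flow: 54 L/min ÷ 60 = 0.9 L/s.
New flow: 30 L/min ÷ 60 = 0.5 L/s.
PIP = Vt/C + R·V̇ + PEEP (constant-flow equation of motion).
Only the resistive term changes: ΔPIP = R × ΔV̇ = 14.4 × (0.5 − 0.9) = 14.4 × -0.4 = -5.76 cmH2O.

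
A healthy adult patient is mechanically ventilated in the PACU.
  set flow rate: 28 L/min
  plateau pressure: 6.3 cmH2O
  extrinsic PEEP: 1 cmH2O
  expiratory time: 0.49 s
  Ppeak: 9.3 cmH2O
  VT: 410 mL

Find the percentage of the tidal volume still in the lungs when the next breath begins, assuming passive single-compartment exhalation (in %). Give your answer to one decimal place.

Flow: 28 L/min ÷ 60 = 0.4667 L/s.
R = (PIP − Pplat)/V̇ = (9.3 − 6.3) / 0.4667 = 3.0/0.4667 = 6.428 cmH2O·s/L.
C = Vt/(Pplat − PEEP) = 410.0 / (6.3 − 1) = 410.0/5.3 = 77.358 mL/cmH2O.
τ = R × C = 6.428 × 0.07736 L/cmH2O = 0.4973 s.
Fraction remaining at end-expiration = e^(−Te/τ) = e^(−0.49/0.4973) = 0.3733 → 37.33%.

37.3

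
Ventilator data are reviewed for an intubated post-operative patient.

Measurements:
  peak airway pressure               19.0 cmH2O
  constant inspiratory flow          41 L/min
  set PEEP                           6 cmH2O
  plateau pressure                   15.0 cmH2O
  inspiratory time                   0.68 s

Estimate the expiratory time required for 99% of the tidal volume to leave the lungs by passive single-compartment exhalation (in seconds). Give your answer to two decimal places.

1.39

Flow: 41 L/min ÷ 60 = 0.6833 L/s.
Vt = flow × Ti = 0.6833 L/s × 0.68 s × 1000 mL/L = 464.64 mL.
R = (PIP − Pplat)/V̇ = (19.0 − 15.0) / 0.6833 = 4.0/0.6833 = 5.854 cmH2O·s/L.
C = Vt/(Pplat − PEEP) = 464.64 / (15.0 − 6) = 464.64/9.0 = 51.627 mL/cmH2O.
τ = R × C = 5.854 × 0.05163 L/cmH2O = 0.3022 s.
t = −τ·ln(1 − 0.99) = −0.3022·ln(0.01) = 1.392 s.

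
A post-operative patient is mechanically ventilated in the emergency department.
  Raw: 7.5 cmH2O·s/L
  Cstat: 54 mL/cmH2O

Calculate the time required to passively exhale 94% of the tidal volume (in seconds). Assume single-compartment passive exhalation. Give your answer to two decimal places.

1.14

τ = R × C = 7.5 × 54 mL/cmH2O = 7.5 × 0.054 L/cmH2O = 0.405 s.
Exhaled fraction f = 1 − e^(−t/τ) → t = −τ·ln(1 − f) = −0.405·ln(0.06) = 1.139 s.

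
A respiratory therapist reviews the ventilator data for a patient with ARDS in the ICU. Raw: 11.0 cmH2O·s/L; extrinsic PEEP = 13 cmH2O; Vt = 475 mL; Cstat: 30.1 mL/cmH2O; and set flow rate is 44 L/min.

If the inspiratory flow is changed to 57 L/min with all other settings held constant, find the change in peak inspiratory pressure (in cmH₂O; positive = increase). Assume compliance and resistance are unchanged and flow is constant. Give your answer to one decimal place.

Flow: 44 L/min ÷ 60 = 0.7333 L/s.
New flow: 57 L/min ÷ 60 = 0.95 L/s.
PIP = Vt/C + R·V̇ + PEEP (constant-flow equation of motion).
Only the resistive term changes: ΔPIP = R × ΔV̇ = 11.0 × (0.95 − 0.7333) = 11.0 × 0.2167 = 2.384 cmH2O.

2.4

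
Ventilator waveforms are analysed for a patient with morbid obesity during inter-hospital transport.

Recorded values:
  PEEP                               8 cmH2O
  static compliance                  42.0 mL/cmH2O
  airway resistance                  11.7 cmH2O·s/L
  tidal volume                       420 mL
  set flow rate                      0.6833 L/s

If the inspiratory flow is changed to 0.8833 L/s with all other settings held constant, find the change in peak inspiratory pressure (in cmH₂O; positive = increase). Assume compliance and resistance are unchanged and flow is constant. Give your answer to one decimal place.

PIP = Vt/C + R·V̇ + PEEP (constant-flow equation of motion).
Only the resistive term changes: ΔPIP = R × ΔV̇ = 11.7 × (0.8833 − 0.6833) = 11.7 × 0.2 = 2.34 cmH2O.

2.3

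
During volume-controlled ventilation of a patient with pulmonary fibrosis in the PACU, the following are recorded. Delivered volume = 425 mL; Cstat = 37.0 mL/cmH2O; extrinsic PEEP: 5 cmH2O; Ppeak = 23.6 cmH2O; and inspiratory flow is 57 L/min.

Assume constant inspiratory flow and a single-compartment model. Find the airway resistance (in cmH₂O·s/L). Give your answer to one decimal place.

7.5

Flow: 57 L/min ÷ 60 = 0.95 L/s.
Equation of motion (constant flow): PIP = Vt/C + R·V̇ + PEEP.
R·V̇ = PIP − Vt/C − PEEP = 23.6 − 425/37.0 − 5 = 23.6 − 11.486 − 5 = 7.114 cmH2O.
R = 7.114 / 0.95 = 7.488 cmH2O·s/L.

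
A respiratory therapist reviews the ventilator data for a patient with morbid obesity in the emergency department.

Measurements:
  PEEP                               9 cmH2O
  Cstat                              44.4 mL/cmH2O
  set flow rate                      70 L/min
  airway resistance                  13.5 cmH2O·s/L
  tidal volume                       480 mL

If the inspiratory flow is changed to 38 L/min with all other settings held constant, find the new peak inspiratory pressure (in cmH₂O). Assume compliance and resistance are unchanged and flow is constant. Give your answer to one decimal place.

28.4

Flow: 70 L/min ÷ 60 = 1.1667 L/s.
New flow: 38 L/min ÷ 60 = 0.6333 L/s.
PIP = Vt/C + R·V̇ + PEEP (constant-flow equation of motion).
Only the resistive term changes: ΔPIP = R × ΔV̇ = 13.5 × (0.6333 − 1.1667) = 13.5 × -0.5334 = -7.201 cmH2O.
Original PIP = 480/44.4 + 13.5×1.1667 + 9 = 35.561 cmH2O; new PIP = 35.561 + (-7.201) = 28.36 cmH2O.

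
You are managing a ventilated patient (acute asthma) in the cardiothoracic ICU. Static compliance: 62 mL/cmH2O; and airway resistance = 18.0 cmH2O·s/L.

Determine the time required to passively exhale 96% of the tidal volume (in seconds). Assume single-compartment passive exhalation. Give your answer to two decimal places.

3.59

τ = R × C = 18.0 × 62 mL/cmH2O = 18.0 × 0.062 L/cmH2O = 1.116 s.
Exhaled fraction f = 1 − e^(−t/τ) → t = −τ·ln(1 − f) = −1.116·ln(0.04) = 3.592 s.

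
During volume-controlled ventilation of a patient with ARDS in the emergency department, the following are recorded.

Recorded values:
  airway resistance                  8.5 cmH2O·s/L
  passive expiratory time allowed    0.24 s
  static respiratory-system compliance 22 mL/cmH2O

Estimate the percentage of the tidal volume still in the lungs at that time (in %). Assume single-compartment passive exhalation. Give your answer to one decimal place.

27.7

τ = R × C = 8.5 × 22 mL/cmH2O = 8.5 × 0.022 L/cmH2O = 0.187 s.
Passive exhalation: V(t)/V₀ = e^(−t/τ) = e^(−0.24/0.187) = 0.2771.
Fraction remaining = 0.2771 → 27.71%.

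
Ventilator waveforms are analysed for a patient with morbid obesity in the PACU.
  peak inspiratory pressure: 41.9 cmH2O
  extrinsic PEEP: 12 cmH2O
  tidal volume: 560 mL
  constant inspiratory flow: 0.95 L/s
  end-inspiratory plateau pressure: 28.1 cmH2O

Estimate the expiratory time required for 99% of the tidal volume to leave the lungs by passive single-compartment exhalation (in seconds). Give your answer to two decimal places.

R = (PIP − Pplat)/V̇ = (41.9 − 28.1) / 0.95 = 13.8/0.95 = 14.526 cmH2O·s/L.
C = Vt/(Pplat − PEEP) = 560.0 / (28.1 − 12) = 560.0/16.1 = 34.783 mL/cmH2O.
τ = R × C = 14.526 × 0.03478 L/cmH2O = 0.5052 s.
t = −τ·ln(1 − 0.99) = −0.5052·ln(0.01) = 2.327 s.

2.33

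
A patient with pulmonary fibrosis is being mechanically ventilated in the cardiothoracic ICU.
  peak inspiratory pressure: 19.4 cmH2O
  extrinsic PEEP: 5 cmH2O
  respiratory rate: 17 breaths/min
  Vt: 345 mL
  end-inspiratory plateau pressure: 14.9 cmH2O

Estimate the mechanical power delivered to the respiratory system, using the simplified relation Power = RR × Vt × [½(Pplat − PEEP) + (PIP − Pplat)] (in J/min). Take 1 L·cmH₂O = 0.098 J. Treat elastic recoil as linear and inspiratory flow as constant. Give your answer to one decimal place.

5.4

Per-breath work = Vt × [½(Pplat−PEEP) + (PIP−Pplat)] = 0.345 × [0.5×9.9 + 4.5] = 0.345 × 9.45 = 3.26 L·cmH2O.
Power = 17 × 3.26 = 55.42 L·cmH2O/min.
× 0.098 J/(L·cmH2O) → 5.431 J/min.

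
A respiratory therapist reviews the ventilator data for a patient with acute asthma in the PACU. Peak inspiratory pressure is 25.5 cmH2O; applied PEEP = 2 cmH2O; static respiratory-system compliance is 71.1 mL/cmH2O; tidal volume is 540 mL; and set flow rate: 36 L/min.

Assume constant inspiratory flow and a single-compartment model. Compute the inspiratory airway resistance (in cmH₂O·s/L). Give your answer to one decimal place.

26.5

Flow: 36 L/min ÷ 60 = 0.6 L/s.
Equation of motion (constant flow): PIP = Vt/C + R·V̇ + PEEP.
R·V̇ = PIP − Vt/C − PEEP = 25.5 − 540/71.1 − 2 = 25.5 − 7.595 − 2 = 15.905 cmH2O.
R = 15.905 / 0.6 = 26.508 cmH2O·s/L.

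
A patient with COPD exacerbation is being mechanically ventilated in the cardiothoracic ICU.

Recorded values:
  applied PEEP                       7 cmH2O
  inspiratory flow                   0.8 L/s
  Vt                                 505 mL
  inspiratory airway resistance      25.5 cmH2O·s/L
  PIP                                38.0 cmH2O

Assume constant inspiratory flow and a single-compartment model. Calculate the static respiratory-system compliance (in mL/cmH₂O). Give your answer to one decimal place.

47.6

Equation of motion (constant flow): PIP = Vt/C + R·V̇ + PEEP.
Vt/C = PIP − R·V̇ − PEEP = 38.0 − 25.5×0.8 − 7 = 38.0 − 20.4 − 7 = 10.6 cmH2O.
C = Vt / 10.6 = 505 / 10.6 = 47.642 mL/cmH2O.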